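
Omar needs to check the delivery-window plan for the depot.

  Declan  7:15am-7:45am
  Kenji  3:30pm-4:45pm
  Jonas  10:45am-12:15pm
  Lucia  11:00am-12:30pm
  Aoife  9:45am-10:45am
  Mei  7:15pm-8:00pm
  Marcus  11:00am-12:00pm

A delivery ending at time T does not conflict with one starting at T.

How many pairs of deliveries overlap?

3

Sorted by start: Declan, Aoife, Jonas, Marcus, Lucia, Kenji, Mei.
Aoife starts after Declan ends — done with Declan.
Jonas starts exactly when Aoife ends (back-to-back, no overlap) — done with Aoife.
Marcus starts before Jonas ends → Jonas and Marcus overlap.
Lucia starts before Jonas ends → Jonas and Lucia overlap.
Kenji starts after Jonas ends — done with Jonas.
Lucia starts before Marcus ends → Marcus and Lucia overlap.
Kenji starts after Marcus ends — done with Marcus.
Kenji starts after Lucia ends — done with Lucia.
Mei starts after Kenji ends.
Overlapping pairs: Jonas & Lucia, Jonas & Marcus, Lucia & Marcus — 3 in total.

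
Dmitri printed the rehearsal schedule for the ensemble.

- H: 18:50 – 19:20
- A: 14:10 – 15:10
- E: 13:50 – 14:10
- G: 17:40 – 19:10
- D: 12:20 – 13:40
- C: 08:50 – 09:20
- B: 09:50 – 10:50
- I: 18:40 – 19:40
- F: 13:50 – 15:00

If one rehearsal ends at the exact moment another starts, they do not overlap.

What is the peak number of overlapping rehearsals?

3

Sweep the timeline, counting +1 at each start and −1 at each end (ends before starts at a tie):
08:50 start C → 1
09:20 end C → 0
09:50 start B → 1
10:50 end B → 0
12:20 start D → 1
13:40 end D → 0
13:50 start E → 1
13:50 start F → 2
14:10 end E → 1
14:10 start A → 2
15:00 end F → 1
15:10 end A → 0
17:40 start G → 1
18:40 start I → 2
18:50 start H → 3
19:10 end G → 2
19:20 end H → 1
19:40 end I → 0
Peak is 3, at 18:50 (G, H, I).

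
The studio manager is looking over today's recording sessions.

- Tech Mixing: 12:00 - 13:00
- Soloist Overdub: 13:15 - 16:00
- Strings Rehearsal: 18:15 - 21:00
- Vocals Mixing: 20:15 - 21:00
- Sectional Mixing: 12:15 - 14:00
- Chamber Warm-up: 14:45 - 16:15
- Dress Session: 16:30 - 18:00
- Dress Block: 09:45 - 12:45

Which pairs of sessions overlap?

Chamber Warm-up & Soloist Overdub, Dress Block & Sectional Mixing, Dress Block & Tech Mixing, Sectional Mixing & Soloist Overdub, Sectional Mixing & Tech Mixing, Strings Rehearsal & Vocals Mixing

Sorted by start: Dress Block, Tech Mixing, Sectional Mixing, Soloist Overdub, Chamber Warm-up, Dress Session, Strings Rehearsal, Vocals Mixing.
Tech Mixing starts before Dress Block ends → Dress Block and Tech Mixing overlap.
Sectional Mixing starts before Dress Block ends → Dress Block and Sectional Mixing overlap.
Soloist Overdub starts after Dress Block ends; Dress Block is clear from here.
Sectional Mixing starts before Tech Mixing ends → Tech Mixing and Sectional Mixing overlap.
Soloist Overdub starts after Tech Mixing ends; Tech Mixing is clear from here.
Soloist Overdub starts before Sectional Mixing ends → Sectional Mixing and Soloist Overdub overlap.
Chamber Warm-up starts after Sectional Mixing ends; Sectional Mixing is clear from here.
Chamber Warm-up starts before Soloist Overdub ends → Soloist Overdub and Chamber Warm-up overlap.
Dress Session starts after Soloist Overdub ends; Soloist Overdub is clear from here.
Dress Session starts after Chamber Warm-up ends; Chamber Warm-up is clear from here.
Strings Rehearsal starts after Dress Session ends; Dress Session is clear from here.
Vocals Mixing starts before Strings Rehearsal ends → Strings Rehearsal and Vocals Mixing overlap.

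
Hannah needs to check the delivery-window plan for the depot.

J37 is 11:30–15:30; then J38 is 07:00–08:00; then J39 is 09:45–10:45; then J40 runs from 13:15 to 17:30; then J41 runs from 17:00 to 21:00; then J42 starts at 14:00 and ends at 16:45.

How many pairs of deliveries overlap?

4

Sorted by start: J38, J39, J37, J40, J42, J41.
J39 starts after J38 ends, so nothing later overlaps J38 either.
J37 starts after J39 ends, so nothing later overlaps J39 either.
J40 starts before J37 ends → J37 and J40 overlap.
J42 starts before J37 ends → J37 and J42 overlap.
J41 starts after J37 ends.
J42 starts before J40 ends → J40 and J42 overlap.
J41 starts before J40 ends → J40 and J41 overlap.
J41 starts after J42 ends.
Overlapping pairs: J37 & J40, J37 & J42, J40 & J41, J40 & J42 — 4 in total.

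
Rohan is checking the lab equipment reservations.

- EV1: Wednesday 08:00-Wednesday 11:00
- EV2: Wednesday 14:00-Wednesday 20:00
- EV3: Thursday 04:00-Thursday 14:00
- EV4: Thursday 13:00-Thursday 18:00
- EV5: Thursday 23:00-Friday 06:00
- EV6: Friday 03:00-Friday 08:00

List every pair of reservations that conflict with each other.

Sorted by start: EV1, EV2, EV3, EV4, EV5, EV6.
EV2 starts after EV1 ends, so nothing later overlaps EV1 either.
EV3 starts after EV2 ends, so nothing later overlaps EV2 either.
EV4 starts before EV3 ends → EV3 and EV4 overlap.
EV5 starts after EV3 ends, so nothing later overlaps EV3 either.
EV5 starts after EV4 ends, so nothing later overlaps EV4 either.
EV6 starts before EV5 ends → EV5 and EV6 overlap.

EV3 & EV4, EV5 & EV6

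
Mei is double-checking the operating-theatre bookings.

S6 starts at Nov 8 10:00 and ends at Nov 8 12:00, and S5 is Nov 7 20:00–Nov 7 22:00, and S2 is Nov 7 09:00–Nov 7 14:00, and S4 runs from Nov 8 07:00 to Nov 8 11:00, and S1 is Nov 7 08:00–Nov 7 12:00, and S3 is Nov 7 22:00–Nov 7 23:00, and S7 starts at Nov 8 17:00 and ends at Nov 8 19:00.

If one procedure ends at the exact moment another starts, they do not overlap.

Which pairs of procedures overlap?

Sorted by start: S1, S2, S5, S3, S4, S6, S7.
S2 starts before S1 ends → S1 and S2 overlap.
S5 starts after S1 ends, so S1 has no further overlaps.
S5 starts after S2 ends, so S2 has no further overlaps.
S3 starts exactly when S5 ends (back-to-back, no overlap), so S5 has no further overlaps.
S4 starts after S3 ends, so S3 has no further overlaps.
S6 starts before S4 ends → S4 and S6 overlap.
S7 starts after S4 ends.
S7 starts after S6 ends.

S1 & S2, S4 & S6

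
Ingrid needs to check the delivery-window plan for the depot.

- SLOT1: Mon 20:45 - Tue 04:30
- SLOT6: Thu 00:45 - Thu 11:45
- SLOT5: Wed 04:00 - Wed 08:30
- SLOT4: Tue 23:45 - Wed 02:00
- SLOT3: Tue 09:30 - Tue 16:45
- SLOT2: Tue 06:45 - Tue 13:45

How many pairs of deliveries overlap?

1

Sorted by start: SLOT1, SLOT2, SLOT3, SLOT4, SLOT5, SLOT6.
SLOT2 starts after SLOT1 ends — done with SLOT1.
SLOT3 starts before SLOT2 ends → SLOT2 and SLOT3 overlap.
SLOT4 starts after SLOT2 ends — done with SLOT2.
SLOT4 starts after SLOT3 ends — done with SLOT3.
SLOT5 starts after SLOT4 ends — done with SLOT4.
SLOT6 starts after SLOT5 ends.
Overlapping pairs: SLOT2 & SLOT3 — 1 in total.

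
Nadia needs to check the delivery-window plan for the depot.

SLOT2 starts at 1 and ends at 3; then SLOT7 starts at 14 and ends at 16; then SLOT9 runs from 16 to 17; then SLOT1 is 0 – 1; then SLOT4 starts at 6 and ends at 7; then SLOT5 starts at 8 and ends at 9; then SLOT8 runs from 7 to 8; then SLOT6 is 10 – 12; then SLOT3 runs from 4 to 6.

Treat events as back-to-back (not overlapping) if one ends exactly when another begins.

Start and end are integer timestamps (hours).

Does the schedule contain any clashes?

Check each pair: they overlap iff neither finishes before the other starts.
Sorted by start: SLOT1, SLOT2, SLOT3, SLOT4, SLOT8, SLOT5, SLOT6, SLOT7, SLOT9.
SLOT2 starts exactly when SLOT1 ends (back-to-back, no overlap) — done with SLOT1.
SLOT3 starts after SLOT2 ends — done with SLOT2.
SLOT4 starts exactly when SLOT3 ends (back-to-back, no overlap) — done with SLOT3.
SLOT8 starts exactly when SLOT4 ends (back-to-back, no overlap) — done with SLOT4.
SLOT5 starts exactly when SLOT8 ends (back-to-back, no overlap) — done with SLOT8.
SLOT6 starts after SLOT5 ends — done with SLOT5.
SLOT7 starts after SLOT6 ends — done with SLOT6.
SLOT9 starts exactly when SLOT7 ends (back-to-back, no overlap).
Every pair is clear; the schedule has no overlaps.

No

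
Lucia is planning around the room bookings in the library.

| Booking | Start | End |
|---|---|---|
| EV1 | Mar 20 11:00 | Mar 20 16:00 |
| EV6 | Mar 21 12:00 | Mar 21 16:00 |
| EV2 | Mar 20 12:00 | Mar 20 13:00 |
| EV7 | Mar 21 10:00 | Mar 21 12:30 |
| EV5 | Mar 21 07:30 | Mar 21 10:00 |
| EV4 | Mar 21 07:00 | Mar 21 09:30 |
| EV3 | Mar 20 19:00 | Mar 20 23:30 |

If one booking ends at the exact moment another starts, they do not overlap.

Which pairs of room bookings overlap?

Two intervals overlap when each starts before the other ends.
Sorted by start: EV1, EV2, EV3, EV4, EV5, EV7, EV6.
EV2 starts before EV1 ends → EV1 and EV2 overlap.
EV3 starts after EV1 ends; EV1 is clear from here.
EV3 starts after EV2 ends; EV2 is clear from here.
EV4 starts after EV3 ends; EV3 is clear from here.
EV5 starts before EV4 ends → EV4 and EV5 overlap.
EV7 starts after EV4 ends; EV4 is clear from here.
EV7 starts exactly when EV5 ends (back-to-back, no overlap); EV5 is clear from here.
EV6 starts before EV7 ends → EV7 and EV6 overlap.

EV1 & EV2, EV4 & EV5, EV6 & EV7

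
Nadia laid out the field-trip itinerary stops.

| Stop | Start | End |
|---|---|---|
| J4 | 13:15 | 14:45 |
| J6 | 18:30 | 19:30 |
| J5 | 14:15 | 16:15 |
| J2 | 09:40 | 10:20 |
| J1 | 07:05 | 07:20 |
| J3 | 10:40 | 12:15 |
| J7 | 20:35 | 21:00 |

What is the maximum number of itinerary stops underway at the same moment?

Sweep the timeline, counting +1 at each start and −1 at each end (ends before starts at a tie):
07:05 start J1 → 1
07:20 end J1 → 0
09:40 start J2 → 1
10:20 end J2 → 0
10:40 start J3 → 1
12:15 end J3 → 0
13:15 start J4 → 1
14:15 start J5 → 2
14:45 end J4 → 1
16:15 end J5 → 0
18:30 start J6 → 1
19:30 end J6 → 0
20:35 start J7 → 1
21:00 end J7 → 0
Peak is 2, at 14:15 (J4, J5).

2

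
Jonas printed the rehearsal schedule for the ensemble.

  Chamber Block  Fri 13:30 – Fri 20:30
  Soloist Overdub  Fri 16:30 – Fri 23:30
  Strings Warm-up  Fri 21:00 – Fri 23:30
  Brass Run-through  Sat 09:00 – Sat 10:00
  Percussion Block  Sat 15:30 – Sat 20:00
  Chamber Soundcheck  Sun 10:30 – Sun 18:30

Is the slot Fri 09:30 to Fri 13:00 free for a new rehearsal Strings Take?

Chamber Block: starts Fri 13:30 at or after Strings Take ends Fri 13:00 → clear.
Soloist Overdub: starts Fri 16:30 at or after Strings Take ends Fri 13:00 → clear.
Strings Warm-up: starts Fri 21:00 at or after Strings Take ends Fri 13:00 → clear.
Brass Run-through: starts Sat 09:00 at or after Strings Take ends Fri 13:00 → clear.
Percussion Block: starts Sat 15:30 at or after Strings Take ends Fri 13:00 → clear.
Chamber Soundcheck: starts Sun 10:30 at or after Strings Take ends Fri 13:00 → clear.

Yes — the slot is free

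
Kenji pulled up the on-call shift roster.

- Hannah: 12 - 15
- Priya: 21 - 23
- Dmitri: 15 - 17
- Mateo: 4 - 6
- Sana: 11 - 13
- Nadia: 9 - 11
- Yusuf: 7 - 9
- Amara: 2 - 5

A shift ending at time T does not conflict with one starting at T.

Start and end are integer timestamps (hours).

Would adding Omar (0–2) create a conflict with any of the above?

Amara: starts 2 at or after Omar ends 2 → clear.
Mateo: starts 4 at or after Omar ends 2 → clear.
Yusuf: starts 7 at or after Omar ends 2 → clear.
Nadia: starts 9 at or after Omar ends 2 → clear.
Sana: starts 11 at or after Omar ends 2 → clear.
Hannah: starts 12 at or after Omar ends 2 → clear.
Dmitri: starts 15 at or after Omar ends 2 → clear.
Priya: starts 21 at or after Omar ends 2 → clear.

No — it doesn't clash with anything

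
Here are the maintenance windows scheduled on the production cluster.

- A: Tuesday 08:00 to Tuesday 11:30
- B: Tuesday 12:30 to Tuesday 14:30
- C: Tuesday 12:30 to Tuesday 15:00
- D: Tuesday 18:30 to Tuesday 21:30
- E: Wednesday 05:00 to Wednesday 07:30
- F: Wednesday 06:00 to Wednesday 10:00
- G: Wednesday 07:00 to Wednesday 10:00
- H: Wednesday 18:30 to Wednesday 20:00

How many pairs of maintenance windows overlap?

Sorted by start: A, B, C, D, E, F, G, H.
B starts after A ends — done with A.
C starts before B ends → B and C overlap.
D starts after B ends — done with B.
D starts after C ends — done with C.
E starts after D ends — done with D.
F starts before E ends → E and F overlap.
G starts before E ends → E and G overlap.
H starts after E ends.
G starts before F ends → F and G overlap.
H starts after F ends.
H starts after G ends.
Overlapping pairs: B & C, E & F, E & G, F & G — 4 in total.

4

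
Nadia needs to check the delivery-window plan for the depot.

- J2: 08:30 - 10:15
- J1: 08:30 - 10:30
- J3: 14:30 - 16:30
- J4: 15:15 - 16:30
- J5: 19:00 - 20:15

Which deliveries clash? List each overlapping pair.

J1 & J2, J3 & J4

Sorted by start: J1, J2, J3, J4, J5.
J2 starts before J1 ends → J1 and J2 overlap.
J3 starts after J1 ends — done with J1.
J3 starts after J2 ends — done with J2.
J4 starts before J3 ends → J3 and J4 overlap.
J5 starts after J3 ends.
J5 starts after J4 ends.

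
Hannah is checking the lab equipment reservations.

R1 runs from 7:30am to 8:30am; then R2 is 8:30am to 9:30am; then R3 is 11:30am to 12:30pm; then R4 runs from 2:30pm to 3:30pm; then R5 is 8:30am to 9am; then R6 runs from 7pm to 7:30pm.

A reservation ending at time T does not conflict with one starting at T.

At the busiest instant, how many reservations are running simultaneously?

Sort all start/end points and keep a running count:
7:30am start R1 → 1
8:30am end R1 → 0
8:30am start R2 → 1
8:30am start R5 → 2
9am end R5 → 1
9:30am end R2 → 0
11:30am start R3 → 1
12:30pm end R3 → 0
2:30pm start R4 → 1
3:30pm end R4 → 0
7pm start R6 → 1
7:30pm end R6 → 0
Peak is 2, at 8:30am (R2, R5).

2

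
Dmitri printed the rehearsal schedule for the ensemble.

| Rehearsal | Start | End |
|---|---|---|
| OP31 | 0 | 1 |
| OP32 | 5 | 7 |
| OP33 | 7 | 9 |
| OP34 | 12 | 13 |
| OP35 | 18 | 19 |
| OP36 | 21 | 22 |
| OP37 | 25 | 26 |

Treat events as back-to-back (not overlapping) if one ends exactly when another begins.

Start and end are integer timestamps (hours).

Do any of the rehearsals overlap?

Sorted by start: OP31, OP32, OP33, OP34, OP35, OP36, OP37.
OP32 starts after OP31 ends, so nothing later overlaps OP31 either.
OP33 starts exactly when OP32 ends (back-to-back, no overlap), so nothing later overlaps OP32 either.
OP34 starts after OP33 ends, so nothing later overlaps OP33 either.
OP35 starts after OP34 ends, so nothing later overlaps OP34 either.
OP36 starts after OP35 ends, so nothing later overlaps OP35 either.
OP37 starts after OP36 ends.
Every pair is clear; the schedule has no overlaps.

No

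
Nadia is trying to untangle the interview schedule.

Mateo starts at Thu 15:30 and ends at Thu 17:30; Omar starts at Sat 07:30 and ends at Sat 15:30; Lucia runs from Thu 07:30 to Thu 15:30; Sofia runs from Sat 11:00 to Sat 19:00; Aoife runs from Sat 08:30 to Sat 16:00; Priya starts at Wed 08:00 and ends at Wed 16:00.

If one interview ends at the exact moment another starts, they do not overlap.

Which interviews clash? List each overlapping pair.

Sorted by start: Priya, Lucia, Mateo, Omar, Aoife, Sofia.
Lucia starts after Priya ends; Priya is clear from here.
Mateo starts exactly when Lucia ends (back-to-back, no overlap); Lucia is clear from here.
Omar starts after Mateo ends; Mateo is clear from here.
Aoife starts before Omar ends → Omar and Aoife overlap.
Sofia starts before Omar ends → Omar and Sofia overlap.
Sofia starts before Aoife ends → Aoife and Sofia overlap.

Aoife & Omar, Aoife & Sofia, Omar & Sofia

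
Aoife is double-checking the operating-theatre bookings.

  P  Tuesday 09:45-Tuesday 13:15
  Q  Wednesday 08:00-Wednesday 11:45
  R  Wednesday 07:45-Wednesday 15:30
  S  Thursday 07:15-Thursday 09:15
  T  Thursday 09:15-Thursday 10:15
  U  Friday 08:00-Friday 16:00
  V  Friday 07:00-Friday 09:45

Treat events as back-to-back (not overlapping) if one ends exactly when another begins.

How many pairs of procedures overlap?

2

Two intervals overlap when each starts before the other ends.
Sorted by start: P, R, Q, S, T, V, U.
R starts after P ends; P is clear from here.
Q starts before R ends → R and Q overlap.
S starts after R ends; R is clear from here.
S starts after Q ends; Q is clear from here.
T starts exactly when S ends (back-to-back, no overlap); S is clear from here.
V starts after T ends; T is clear from here.
U starts before V ends → V and U overlap.
Overlapping pairs: Q & R, U & V — 2 in total.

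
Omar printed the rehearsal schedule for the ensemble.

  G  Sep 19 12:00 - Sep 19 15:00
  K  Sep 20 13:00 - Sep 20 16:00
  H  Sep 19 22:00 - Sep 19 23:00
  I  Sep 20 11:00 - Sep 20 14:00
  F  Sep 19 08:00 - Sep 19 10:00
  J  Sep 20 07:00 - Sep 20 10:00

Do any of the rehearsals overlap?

Yes

Sorted by start: F, G, H, J, I, K.
G starts after F ends, so F has no further overlaps.
H starts after G ends, so G has no further overlaps.
J starts after H ends, so H has no further overlaps.
I starts after J ends, so J has no further overlaps.
K starts before I ends → I and K overlap.
That's a conflict, so the schedule is not conflict-free.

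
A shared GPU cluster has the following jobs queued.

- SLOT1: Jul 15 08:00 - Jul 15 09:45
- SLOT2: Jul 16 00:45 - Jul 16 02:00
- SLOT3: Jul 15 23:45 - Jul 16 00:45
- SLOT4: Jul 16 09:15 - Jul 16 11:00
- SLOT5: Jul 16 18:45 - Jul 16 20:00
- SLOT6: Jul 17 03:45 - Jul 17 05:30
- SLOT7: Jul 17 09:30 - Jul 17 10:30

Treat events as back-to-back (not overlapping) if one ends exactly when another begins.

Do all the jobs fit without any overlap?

Yes

Check each pair: they overlap iff neither finishes before the other starts.
Sorted by start: SLOT1, SLOT3, SLOT2, SLOT4, SLOT5, SLOT6, SLOT7.
SLOT3 starts after SLOT1 ends — done with SLOT1.
SLOT2 starts exactly when SLOT3 ends (back-to-back, no overlap) — done with SLOT3.
SLOT4 starts after SLOT2 ends — done with SLOT2.
SLOT5 starts after SLOT4 ends — done with SLOT4.
SLOT6 starts after SLOT5 ends — done with SLOT5.
SLOT7 starts after SLOT6 ends.
Every pair is clear; the schedule has no overlaps.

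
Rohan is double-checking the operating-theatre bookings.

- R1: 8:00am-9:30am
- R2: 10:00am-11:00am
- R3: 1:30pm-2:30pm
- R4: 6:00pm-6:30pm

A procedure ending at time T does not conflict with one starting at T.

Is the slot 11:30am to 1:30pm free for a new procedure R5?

R1: ends 9:30am at or before R5 starts 11:30am → clear.
R2: ends 11:00am at or before R5 starts 11:30am → clear.
R3: starts 1:30pm at or after R5 ends 1:30pm → clear.
R4: starts 6:00pm at or after R5 ends 1:30pm → clear.

Yes — the slot is free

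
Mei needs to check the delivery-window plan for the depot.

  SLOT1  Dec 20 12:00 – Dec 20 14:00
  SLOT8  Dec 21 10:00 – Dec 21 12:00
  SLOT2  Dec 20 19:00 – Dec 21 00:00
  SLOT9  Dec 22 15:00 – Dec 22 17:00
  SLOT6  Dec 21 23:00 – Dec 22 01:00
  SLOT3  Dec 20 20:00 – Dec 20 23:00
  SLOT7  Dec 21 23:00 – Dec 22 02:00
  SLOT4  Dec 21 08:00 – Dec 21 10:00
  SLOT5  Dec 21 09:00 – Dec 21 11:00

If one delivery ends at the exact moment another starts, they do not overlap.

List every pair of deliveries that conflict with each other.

Check each pair: they overlap iff neither finishes before the other starts.
Sorted by start: SLOT1, SLOT2, SLOT3, SLOT4, SLOT5, SLOT8, SLOT6, SLOT7, SLOT9.
SLOT2 starts after SLOT1 ends, so SLOT1 has no further overlaps.
SLOT3 starts before SLOT2 ends → SLOT2 and SLOT3 overlap.
SLOT4 starts after SLOT2 ends, so SLOT2 has no further overlaps.
SLOT4 starts after SLOT3 ends, so SLOT3 has no further overlaps.
SLOT5 starts before SLOT4 ends → SLOT4 and SLOT5 overlap.
SLOT8 starts exactly when SLOT4 ends (back-to-back, no overlap), so SLOT4 has no further overlaps.
SLOT8 starts before SLOT5 ends → SLOT5 and SLOT8 overlap.
SLOT6 starts after SLOT5 ends, so SLOT5 has no further overlaps.
SLOT6 starts after SLOT8 ends, so SLOT8 has no further overlaps.
SLOT7 starts before SLOT6 ends → SLOT6 and SLOT7 overlap.
SLOT9 starts after SLOT6 ends.
SLOT9 starts after SLOT7 ends.

SLOT2 & SLOT3, SLOT4 & SLOT5, SLOT5 & SLOT8, SLOT6 & SLOT7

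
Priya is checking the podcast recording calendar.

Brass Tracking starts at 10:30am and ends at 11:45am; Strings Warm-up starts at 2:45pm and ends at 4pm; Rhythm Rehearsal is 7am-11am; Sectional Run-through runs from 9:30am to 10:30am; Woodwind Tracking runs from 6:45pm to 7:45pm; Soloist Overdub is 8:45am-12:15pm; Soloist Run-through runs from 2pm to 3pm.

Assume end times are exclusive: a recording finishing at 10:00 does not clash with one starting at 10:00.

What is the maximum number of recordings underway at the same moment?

Sweep the timeline, counting +1 at each start and −1 at each end (ends before starts at a tie):
7am start Rhythm Rehearsal → 1
8:45am start Soloist Overdub → 2
9:30am start Sectional Run-through → 3
10:30am end Sectional Run-through → 2
10:30am start Brass Tracking → 3
11am end Rhythm Rehearsal → 2
11:45am end Brass Tracking → 1
12:15pm end Soloist Overdub → 0
2pm start Soloist Run-through → 1
2:45pm start Strings Warm-up → 2
3pm end Soloist Run-through → 1
4pm end Strings Warm-up → 0
6:45pm start Woodwind Tracking → 1
7:45pm end Woodwind Tracking → 0
Peak is 3, at 9:30am (Rhythm Rehearsal, Sectional Run-through, Soloist Overdub).

3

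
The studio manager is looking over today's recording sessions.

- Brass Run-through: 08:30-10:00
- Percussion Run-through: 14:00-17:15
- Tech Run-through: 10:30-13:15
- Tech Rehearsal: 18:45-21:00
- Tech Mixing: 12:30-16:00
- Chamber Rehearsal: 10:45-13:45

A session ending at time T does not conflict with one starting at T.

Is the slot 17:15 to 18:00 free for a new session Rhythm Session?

Yes — the slot is free

Brass Run-through: ends 10:00 at or before Rhythm Session starts 17:15 → clear.
Tech Run-through: ends 13:15 at or before Rhythm Session starts 17:15 → clear.
Chamber Rehearsal: ends 13:45 at or before Rhythm Session starts 17:15 → clear.
Tech Mixing: ends 16:00 at or before Rhythm Session starts 17:15 → clear.
Percussion Run-through: ends 17:15 at or before Rhythm Session starts 17:15 → clear.
Tech Rehearsal: starts 18:45 at or after Rhythm Session ends 18:00 → clear.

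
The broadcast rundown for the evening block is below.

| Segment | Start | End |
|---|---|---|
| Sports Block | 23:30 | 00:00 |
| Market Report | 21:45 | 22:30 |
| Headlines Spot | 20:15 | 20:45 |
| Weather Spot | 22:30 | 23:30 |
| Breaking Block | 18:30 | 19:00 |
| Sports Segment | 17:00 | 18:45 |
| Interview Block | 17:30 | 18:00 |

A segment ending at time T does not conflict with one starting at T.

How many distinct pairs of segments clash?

2

Sorted by start: Sports Segment, Interview Block, Breaking Block, Headlines Spot, Market Report, Weather Spot, Sports Block.
Interview Block starts before Sports Segment ends → Sports Segment and Interview Block overlap.
Breaking Block starts before Sports Segment ends → Sports Segment and Breaking Block overlap.
Headlines Spot starts after Sports Segment ends — done with Sports Segment.
Breaking Block starts after Interview Block ends — done with Interview Block.
Headlines Spot starts after Breaking Block ends — done with Breaking Block.
Market Report starts after Headlines Spot ends — done with Headlines Spot.
Weather Spot starts exactly when Market Report ends (back-to-back, no overlap) — done with Market Report.
Sports Block starts exactly when Weather Spot ends (back-to-back, no overlap).
Overlapping pairs: Breaking Block & Sports Segment, Interview Block & Sports Segment — 2 in total.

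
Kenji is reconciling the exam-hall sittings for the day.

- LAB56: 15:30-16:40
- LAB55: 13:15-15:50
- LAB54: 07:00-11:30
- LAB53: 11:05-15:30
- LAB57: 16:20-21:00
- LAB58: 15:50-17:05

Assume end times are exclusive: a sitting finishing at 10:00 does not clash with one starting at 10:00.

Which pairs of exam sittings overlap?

LAB53 & LAB54, LAB53 & LAB55, LAB55 & LAB56, LAB56 & LAB57, LAB56 & LAB58, LAB57 & LAB58

Two intervals overlap when each starts before the other ends.
Sorted by start: LAB54, LAB53, LAB55, LAB56, LAB58, LAB57.
LAB53 starts before LAB54 ends → LAB54 and LAB53 overlap.
LAB55 starts after LAB54 ends — done with LAB54.
LAB55 starts before LAB53 ends → LAB53 and LAB55 overlap.
LAB56 starts exactly when LAB53 ends (back-to-back, no overlap) — done with LAB53.
LAB56 starts before LAB55 ends → LAB55 and LAB56 overlap.
LAB58 starts exactly when LAB55 ends (back-to-back, no overlap) — done with LAB55.
LAB58 starts before LAB56 ends → LAB56 and LAB58 overlap.
LAB57 starts before LAB56 ends → LAB56 and LAB57 overlap.
LAB57 starts before LAB58 ends → LAB58 and LAB57 overlap.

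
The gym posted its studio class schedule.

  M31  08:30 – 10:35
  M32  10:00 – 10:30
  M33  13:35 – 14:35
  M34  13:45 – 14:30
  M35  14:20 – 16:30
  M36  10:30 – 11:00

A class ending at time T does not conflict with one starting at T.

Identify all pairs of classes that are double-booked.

Two intervals overlap when each starts before the other ends.
Sorted by start: M31, M32, M36, M33, M34, M35.
M32 starts before M31 ends → M31 and M32 overlap.
M36 starts before M31 ends → M31 and M36 overlap.
M33 starts after M31 ends, so nothing later overlaps M31 either.
M36 starts exactly when M32 ends (back-to-back, no overlap), so nothing later overlaps M32 either.
M33 starts after M36 ends, so nothing later overlaps M36 either.
M34 starts before M33 ends → M33 and M34 overlap.
M35 starts before M33 ends → M33 and M35 overlap.
M35 starts before M34 ends → M34 and M35 overlap.

M31 & M32, M31 & M36, M33 & M34, M33 & M35, M34 & M35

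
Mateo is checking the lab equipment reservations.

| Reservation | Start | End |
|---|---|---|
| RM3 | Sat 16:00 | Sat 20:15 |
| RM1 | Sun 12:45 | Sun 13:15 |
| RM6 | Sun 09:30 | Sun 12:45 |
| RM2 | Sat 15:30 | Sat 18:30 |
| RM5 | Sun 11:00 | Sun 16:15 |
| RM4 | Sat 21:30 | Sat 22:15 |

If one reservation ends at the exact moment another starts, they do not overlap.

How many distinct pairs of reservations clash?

Sorted by start: RM2, RM3, RM4, RM6, RM5, RM1.
RM3 starts before RM2 ends → RM2 and RM3 overlap.
RM4 starts after RM2 ends, so nothing later overlaps RM2 either.
RM4 starts after RM3 ends, so nothing later overlaps RM3 either.
RM6 starts after RM4 ends, so nothing later overlaps RM4 either.
RM5 starts before RM6 ends → RM6 and RM5 overlap.
RM1 starts exactly when RM6 ends (back-to-back, no overlap).
RM1 starts before RM5 ends → RM5 and RM1 overlap.
Overlapping pairs: RM1 & RM5, RM2 & RM3, RM5 & RM6 — 3 in total.

3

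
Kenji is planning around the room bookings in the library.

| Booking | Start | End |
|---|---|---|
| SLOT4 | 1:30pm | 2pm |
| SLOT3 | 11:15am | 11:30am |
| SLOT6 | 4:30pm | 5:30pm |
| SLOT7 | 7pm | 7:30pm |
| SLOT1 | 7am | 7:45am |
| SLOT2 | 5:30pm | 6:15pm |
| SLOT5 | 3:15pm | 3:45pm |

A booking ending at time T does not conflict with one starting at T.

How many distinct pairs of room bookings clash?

0

Sorted by start: SLOT1, SLOT3, SLOT4, SLOT5, SLOT6, SLOT2, SLOT7.
SLOT3 starts after SLOT1 ends, so nothing later overlaps SLOT1 either.
SLOT4 starts after SLOT3 ends, so nothing later overlaps SLOT3 either.
SLOT5 starts after SLOT4 ends, so nothing later overlaps SLOT4 either.
SLOT6 starts after SLOT5 ends, so nothing later overlaps SLOT5 either.
SLOT2 starts exactly when SLOT6 ends (back-to-back, no overlap), so nothing later overlaps SLOT6 either.
SLOT7 starts after SLOT2 ends.
No pair overlaps.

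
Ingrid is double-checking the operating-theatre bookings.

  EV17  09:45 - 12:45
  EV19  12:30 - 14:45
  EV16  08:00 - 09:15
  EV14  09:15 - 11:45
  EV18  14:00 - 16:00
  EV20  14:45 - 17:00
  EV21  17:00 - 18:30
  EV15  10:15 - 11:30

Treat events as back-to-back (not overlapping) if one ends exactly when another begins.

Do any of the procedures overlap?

Sorted by start: EV16, EV14, EV17, EV15, EV19, EV18, EV20, EV21.
EV14 starts exactly when EV16 ends (back-to-back, no overlap) — done with EV16.
EV17 starts before EV14 ends → EV14 and EV17 overlap.
That's a conflict, so the schedule is not conflict-free.

Yes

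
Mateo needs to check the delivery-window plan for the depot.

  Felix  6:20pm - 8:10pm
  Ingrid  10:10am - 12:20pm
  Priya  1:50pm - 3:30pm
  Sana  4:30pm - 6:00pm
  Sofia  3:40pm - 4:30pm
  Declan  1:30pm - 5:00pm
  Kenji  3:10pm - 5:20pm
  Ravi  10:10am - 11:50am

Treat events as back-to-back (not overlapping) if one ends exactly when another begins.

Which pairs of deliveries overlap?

Declan & Kenji, Declan & Priya, Declan & Sana, Declan & Sofia, Ingrid & Ravi, Kenji & Priya, Kenji & Sana, Kenji & Sofia

Sorted by start: Ingrid, Ravi, Declan, Priya, Kenji, Sofia, Sana, Felix.
Ravi starts before Ingrid ends → Ingrid and Ravi overlap.
Declan starts after Ingrid ends, so Ingrid has no further overlaps.
Declan starts after Ravi ends, so Ravi has no further overlaps.
Priya starts before Declan ends → Declan and Priya overlap.
Kenji starts before Declan ends → Declan and Kenji overlap.
Sofia starts before Declan ends → Declan and Sofia overlap.
Sana starts before Declan ends → Declan and Sana overlap.
Felix starts after Declan ends.
Kenji starts before Priya ends → Priya and Kenji overlap.
Sofia starts after Priya ends, so Priya has no further overlaps.
Sofia starts before Kenji ends → Kenji and Sofia overlap.
Sana starts before Kenji ends → Kenji and Sana overlap.
Felix starts after Kenji ends.
Sana starts exactly when Sofia ends (back-to-back, no overlap), so Sofia has no further overlaps.
Felix starts after Sana ends.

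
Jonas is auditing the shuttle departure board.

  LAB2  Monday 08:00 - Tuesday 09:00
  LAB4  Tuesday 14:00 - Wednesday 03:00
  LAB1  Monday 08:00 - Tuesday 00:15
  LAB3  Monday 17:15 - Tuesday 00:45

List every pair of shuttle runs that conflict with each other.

LAB1 & LAB2, LAB1 & LAB3, LAB2 & LAB3

Sorted by start: LAB1, LAB2, LAB3, LAB4.
LAB2 starts before LAB1 ends → LAB1 and LAB2 overlap.
LAB3 starts before LAB1 ends → LAB1 and LAB3 overlap.
LAB4 starts after LAB1 ends.
LAB3 starts before LAB2 ends → LAB2 and LAB3 overlap.
LAB4 starts after LAB2 ends.
LAB4 starts after LAB3 ends.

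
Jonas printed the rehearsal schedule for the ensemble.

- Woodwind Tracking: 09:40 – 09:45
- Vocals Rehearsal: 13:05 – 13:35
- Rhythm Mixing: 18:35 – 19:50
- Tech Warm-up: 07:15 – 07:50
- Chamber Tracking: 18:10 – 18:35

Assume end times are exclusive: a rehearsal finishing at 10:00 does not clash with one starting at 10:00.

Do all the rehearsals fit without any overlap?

Two intervals overlap when each starts before the other ends.
Sorted by start: Tech Warm-up, Woodwind Tracking, Vocals Rehearsal, Chamber Tracking, Rhythm Mixing.
Woodwind Tracking starts after Tech Warm-up ends — done with Tech Warm-up.
Vocals Rehearsal starts after Woodwind Tracking ends — done with Woodwind Tracking.
Chamber Tracking starts after Vocals Rehearsal ends — done with Vocals Rehearsal.
Rhythm Mixing starts exactly when Chamber Tracking ends (back-to-back, no overlap).
Every pair is clear; the schedule has no overlaps.

Yes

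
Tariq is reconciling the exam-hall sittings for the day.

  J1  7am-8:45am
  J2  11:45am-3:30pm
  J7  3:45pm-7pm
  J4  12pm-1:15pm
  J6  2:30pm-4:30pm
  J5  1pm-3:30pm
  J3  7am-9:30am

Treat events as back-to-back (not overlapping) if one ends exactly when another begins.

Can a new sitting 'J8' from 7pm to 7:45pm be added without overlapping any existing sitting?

Yes — the slot is free

J1: ends 8:45am at or before J8 starts 7pm → clear.
J3: ends 9:30am at or before J8 starts 7pm → clear.
J2: ends 3:30pm at or before J8 starts 7pm → clear.
J4: ends 1:15pm at or before J8 starts 7pm → clear.
J5: ends 3:30pm at or before J8 starts 7pm → clear.
J6: ends 4:30pm at or before J8 starts 7pm → clear.
J7: ends 7pm at or before J8 starts 7pm → clear.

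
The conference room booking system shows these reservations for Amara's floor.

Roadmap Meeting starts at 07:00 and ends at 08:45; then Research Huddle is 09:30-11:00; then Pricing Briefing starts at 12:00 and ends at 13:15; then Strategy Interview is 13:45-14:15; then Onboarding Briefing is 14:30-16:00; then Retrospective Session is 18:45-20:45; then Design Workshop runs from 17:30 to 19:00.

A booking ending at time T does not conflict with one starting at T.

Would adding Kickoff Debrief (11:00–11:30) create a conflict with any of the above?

No — it doesn't clash with anything

Roadmap Meeting: ends 08:45 at or before Kickoff Debrief starts 11:00 → clear.
Research Huddle: ends 11:00 at or before Kickoff Debrief starts 11:00 → clear.
Pricing Briefing: starts 12:00 at or after Kickoff Debrief ends 11:30 → clear.
Strategy Interview: starts 13:45 at or after Kickoff Debrief ends 11:30 → clear.
Onboarding Briefing: starts 14:30 at or after Kickoff Debrief ends 11:30 → clear.
Design Workshop: starts 17:30 at or after Kickoff Debrief ends 11:30 → clear.
Retrospective Session: starts 18:45 at or after Kickoff Debrief ends 11:30 → clear.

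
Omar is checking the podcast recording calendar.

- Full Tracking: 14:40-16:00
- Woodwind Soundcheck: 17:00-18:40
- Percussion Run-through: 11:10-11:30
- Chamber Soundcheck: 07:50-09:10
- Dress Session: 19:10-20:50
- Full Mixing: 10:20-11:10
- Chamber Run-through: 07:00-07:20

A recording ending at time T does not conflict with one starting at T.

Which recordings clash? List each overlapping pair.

no overlapping pairs

Check each pair: they overlap iff neither finishes before the other starts.
Sorted by start: Chamber Run-through, Chamber Soundcheck, Full Mixing, Percussion Run-through, Full Tracking, Woodwind Soundcheck, Dress Session.
Chamber Soundcheck starts after Chamber Run-through ends — done with Chamber Run-through.
Full Mixing starts after Chamber Soundcheck ends — done with Chamber Soundcheck.
Percussion Run-through starts exactly when Full Mixing ends (back-to-back, no overlap) — done with Full Mixing.
Full Tracking starts after Percussion Run-through ends — done with Percussion Run-through.
Woodwind Soundcheck starts after Full Tracking ends — done with Full Tracking.
Dress Session starts after Woodwind Soundcheck ends.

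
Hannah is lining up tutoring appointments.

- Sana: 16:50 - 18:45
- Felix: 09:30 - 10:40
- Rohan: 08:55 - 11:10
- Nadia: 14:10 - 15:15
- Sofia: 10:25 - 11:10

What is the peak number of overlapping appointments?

3

Sweep the timeline, counting +1 at each start and −1 at each end (ends before starts at a tie):
08:55 start Rohan → 1
09:30 start Felix → 2
10:25 start Sofia → 3
10:40 end Felix → 2
11:10 end Rohan → 1
11:10 end Sofia → 0
14:10 start Nadia → 1
15:15 end Nadia → 0
16:50 start Sana → 1
18:45 end Sana → 0
Peak is 3, at 10:25 (Felix, Rohan, Sofia).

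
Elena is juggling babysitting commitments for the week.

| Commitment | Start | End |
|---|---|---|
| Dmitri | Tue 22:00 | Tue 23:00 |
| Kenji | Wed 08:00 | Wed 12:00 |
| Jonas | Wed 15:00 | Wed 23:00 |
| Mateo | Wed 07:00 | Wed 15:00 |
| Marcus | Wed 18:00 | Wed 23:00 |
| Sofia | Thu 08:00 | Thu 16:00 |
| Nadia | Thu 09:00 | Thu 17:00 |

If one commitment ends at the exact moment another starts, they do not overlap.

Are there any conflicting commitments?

Sorted by start: Dmitri, Mateo, Kenji, Jonas, Marcus, Sofia, Nadia.
Mateo starts after Dmitri ends; Dmitri is clear from here.
Kenji starts before Mateo ends → Mateo and Kenji overlap.
That's a conflict, so the schedule is not conflict-free.

Yes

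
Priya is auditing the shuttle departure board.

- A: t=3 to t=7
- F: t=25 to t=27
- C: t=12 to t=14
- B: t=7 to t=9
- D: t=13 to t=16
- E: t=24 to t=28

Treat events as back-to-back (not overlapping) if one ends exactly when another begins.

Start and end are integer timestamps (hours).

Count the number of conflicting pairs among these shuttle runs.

Sorted by start: A, B, C, D, E, F.
B starts exactly when A ends (back-to-back, no overlap), so A has no further overlaps.
C starts after B ends, so B has no further overlaps.
D starts before C ends → C and D overlap.
E starts after C ends, so C has no further overlaps.
E starts after D ends, so D has no further overlaps.
F starts before E ends → E and F overlap.
Overlapping pairs: C & D, E & F — 2 in total.

2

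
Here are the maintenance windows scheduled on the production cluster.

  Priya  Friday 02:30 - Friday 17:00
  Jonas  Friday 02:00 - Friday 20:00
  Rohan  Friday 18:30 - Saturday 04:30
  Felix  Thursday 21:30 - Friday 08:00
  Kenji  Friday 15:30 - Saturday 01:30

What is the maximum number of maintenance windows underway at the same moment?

Walk through starts and ends in time order (an end at T is processed before a start at T):
Thursday 21:30 start Felix → 1
Friday 02:00 start Jonas → 2
Friday 02:30 start Priya → 3
Friday 08:00 end Felix → 2
Friday 15:30 start Kenji → 3
Friday 17:00 end Priya → 2
Friday 18:30 start Rohan → 3
Friday 20:00 end Jonas → 2
Saturday 01:30 end Kenji → 1
Saturday 04:30 end Rohan → 0
Peak is 3, at Friday 02:30 (Felix, Jonas, Priya).

3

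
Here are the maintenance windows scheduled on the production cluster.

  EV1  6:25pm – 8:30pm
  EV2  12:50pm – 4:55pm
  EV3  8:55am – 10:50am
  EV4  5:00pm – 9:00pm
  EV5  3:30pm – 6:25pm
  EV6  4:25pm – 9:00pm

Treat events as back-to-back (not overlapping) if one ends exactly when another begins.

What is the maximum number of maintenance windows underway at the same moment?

Walk through starts and ends in time order (an end at T is processed before a start at T):
8:55am start EV3 → 1
10:50am end EV3 → 0
12:50pm start EV2 → 1
3:30pm start EV5 → 2
4:25pm start EV6 → 3
4:55pm end EV2 → 2
5:00pm start EV4 → 3
6:25pm end EV5 → 2
6:25pm start EV1 → 3
8:30pm end EV1 → 2
9:00pm end EV4 → 1
9:00pm end EV6 → 0
Peak is 3, at 4:25pm (EV2, EV5, EV6).

3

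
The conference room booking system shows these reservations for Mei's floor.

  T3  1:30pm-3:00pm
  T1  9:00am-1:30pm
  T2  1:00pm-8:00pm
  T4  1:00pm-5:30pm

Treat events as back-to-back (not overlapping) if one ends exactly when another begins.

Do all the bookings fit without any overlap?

No

Sorted by start: T1, T2, T4, T3.
T2 starts before T1 ends → T1 and T2 overlap.
That's a conflict, so the schedule is not conflict-free.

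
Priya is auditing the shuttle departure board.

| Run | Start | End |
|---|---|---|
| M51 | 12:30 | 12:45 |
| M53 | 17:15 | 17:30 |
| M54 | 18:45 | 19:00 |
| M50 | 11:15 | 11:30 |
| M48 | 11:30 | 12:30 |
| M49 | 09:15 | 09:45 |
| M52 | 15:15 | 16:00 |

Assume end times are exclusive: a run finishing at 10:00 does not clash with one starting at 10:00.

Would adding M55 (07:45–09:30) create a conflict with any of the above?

Yes — it overlaps M49

M49: starts 09:15 before M55 ends 09:30, and ends 09:45 after M55 starts 07:45 → overlap.
M50: starts 11:15 at or after M55 ends 09:30 → clear.
M48: starts 11:30 at or after M55 ends 09:30 → clear.
M51: starts 12:30 at or after M55 ends 09:30 → clear.
M52: starts 15:15 at or after M55 ends 09:30 → clear.
M53: starts 17:15 at or after M55 ends 09:30 → clear.
M54: starts 18:45 at or after M55 ends 09:30 → clear.
M55 overlaps M49.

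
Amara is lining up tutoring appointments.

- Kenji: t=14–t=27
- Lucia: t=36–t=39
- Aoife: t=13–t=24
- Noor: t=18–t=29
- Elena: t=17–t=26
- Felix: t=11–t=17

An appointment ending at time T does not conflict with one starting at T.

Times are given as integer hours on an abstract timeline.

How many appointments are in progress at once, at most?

Sweep the timeline, counting +1 at each start and −1 at each end (ends before starts at a tie):
t=11 start Felix → 1
t=13 start Aoife → 2
t=14 start Kenji → 3
t=17 end Felix → 2
t=17 start Elena → 3
t=18 start Noor → 4
t=24 end Aoife → 3
t=26 end Elena → 2
t=27 end Kenji → 1
t=29 end Noor → 0
t=36 start Lucia → 1
t=39 end Lucia → 0
Peak is 4, at t=18 (Aoife, Elena, Kenji, Noor).

4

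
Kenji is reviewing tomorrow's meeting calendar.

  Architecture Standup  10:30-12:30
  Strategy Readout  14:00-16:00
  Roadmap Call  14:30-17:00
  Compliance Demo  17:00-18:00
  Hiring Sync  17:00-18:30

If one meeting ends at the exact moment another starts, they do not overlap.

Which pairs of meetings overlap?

Compliance Demo & Hiring Sync, Roadmap Call & Strategy Readout

Sorted by start: Architecture Standup, Strategy Readout, Roadmap Call, Hiring Sync, Compliance Demo.
Strategy Readout starts after Architecture Standup ends; Architecture Standup is clear from here.
Roadmap Call starts before Strategy Readout ends → Strategy Readout and Roadmap Call overlap.
Hiring Sync starts after Strategy Readout ends; Strategy Readout is clear from here.
Hiring Sync starts exactly when Roadmap Call ends (back-to-back, no overlap); Roadmap Call is clear from here.
Compliance Demo starts before Hiring Sync ends → Hiring Sync and Compliance Demo overlap.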